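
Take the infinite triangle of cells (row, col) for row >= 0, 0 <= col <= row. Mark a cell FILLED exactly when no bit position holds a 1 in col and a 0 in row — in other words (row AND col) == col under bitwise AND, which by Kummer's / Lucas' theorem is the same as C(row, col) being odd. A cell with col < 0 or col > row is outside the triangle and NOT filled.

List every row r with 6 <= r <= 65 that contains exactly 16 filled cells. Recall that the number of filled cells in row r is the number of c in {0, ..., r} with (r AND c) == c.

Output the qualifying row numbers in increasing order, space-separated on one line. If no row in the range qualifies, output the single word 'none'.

Row r has 2^popcount(r) filled cells, so we need popcount(r) = log2(16) = 4.
Scan r = 6..65 and keep those with exactly 4 one-bits:
r=6=110 popcount=2 -> skip
r=7=111 popcount=3 -> skip
r=8=1000 popcount=1 -> skip
r=9=1001 popcount=2 -> skip
r=10=1010 popcount=2 -> skip
r=11=1011 popcount=3 -> skip
r=12=1100 popcount=2 -> skip
r=13=1101 popcount=3 -> skip
r=14=1110 popcount=3 -> skip
r=15=1111 popcount=4 -> KEEP
r=16=10000 popcount=1 -> skip
r=17=10001 popcount=2 -> skip
r=18=10010 popcount=2 -> skip
r=19=10011 popcount=3 -> skip
r=20=10100 popcount=2 -> skip
r=21=10101 popcount=3 -> skip
r=22=10110 popcount=3 -> skip
r=23=10111 popcount=4 -> KEEP
r=24=11000 popcount=2 -> skip
r=25=11001 popcount=3 -> skip
r=26=11010 popcount=3 -> skip
r=27=11011 popcount=4 -> KEEP
r=28=11100 popcount=3 -> skip
r=29=11101 popcount=4 -> KEEP
r=30=11110 popcount=4 -> KEEP
r=31=11111 popcount=5 -> skip
r=32=100000 popcount=1 -> skip
r=33=100001 popcount=2 -> skip
r=34=100010 popcount=2 -> skip
r=35=100011 popcount=3 -> skip
r=36=100100 popcount=2 -> skip
r=37=100101 popcount=3 -> skip
r=38=100110 popcount=3 -> skip
r=39=100111 popcount=4 -> KEEP
r=40=101000 popcount=2 -> skip
r=41=101001 popcount=3 -> skip
r=42=101010 popcount=3 -> skip
r=43=101011 popcount=4 -> KEEP
r=44=101100 popcount=3 -> skip
r=45=101101 popcount=4 -> KEEP
r=46=101110 popcount=4 -> KEEP
r=47=101111 popcount=5 -> skip
r=48=110000 popcount=2 -> skip
r=49=110001 popcount=3 -> skip
r=50=110010 popcount=3 -> skip
r=51=110011 popcount=4 -> KEEP
r=52=110100 popcount=3 -> skip
r=53=110101 popcount=4 -> KEEP
r=54=110110 popcount=4 -> KEEP
r=55=110111 popcount=5 -> skip
r=56=111000 popcount=3 -> skip
r=57=111001 popcount=4 -> KEEP
r=58=111010 popcount=4 -> KEEP
r=59=111011 popcount=5 -> skip
r=60=111100 popcount=4 -> KEEP
r=61=111101 popcount=5 -> skip
r=62=111110 popcount=5 -> skip
r=63=111111 popcount=6 -> skip
r=64=1000000 popcount=1 -> skip
r=65=1000001 popcount=2 -> skip
Kept rows: 15 23 27 29 30 39 43 45 46 51 53 54 57 58 60

Answer: 15 23 27 29 30 39 43 45 46 51 53 54 57 58 60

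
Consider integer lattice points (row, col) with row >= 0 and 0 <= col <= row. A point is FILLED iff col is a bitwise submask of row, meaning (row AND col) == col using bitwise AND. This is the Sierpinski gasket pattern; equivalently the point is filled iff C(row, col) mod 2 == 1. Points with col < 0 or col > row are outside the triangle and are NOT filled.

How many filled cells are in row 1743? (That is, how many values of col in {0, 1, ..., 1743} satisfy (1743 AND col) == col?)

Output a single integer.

1743 in binary = 11011001111
popcount(1743) = number of 1-bits in 11011001111 = 8
A col c satisfies (1743 AND c) == c iff every set bit of c is also set in 1743; each of the 8 set bits of 1743 can independently be on or off in c.
count = 2^8 = 256

Answer: 256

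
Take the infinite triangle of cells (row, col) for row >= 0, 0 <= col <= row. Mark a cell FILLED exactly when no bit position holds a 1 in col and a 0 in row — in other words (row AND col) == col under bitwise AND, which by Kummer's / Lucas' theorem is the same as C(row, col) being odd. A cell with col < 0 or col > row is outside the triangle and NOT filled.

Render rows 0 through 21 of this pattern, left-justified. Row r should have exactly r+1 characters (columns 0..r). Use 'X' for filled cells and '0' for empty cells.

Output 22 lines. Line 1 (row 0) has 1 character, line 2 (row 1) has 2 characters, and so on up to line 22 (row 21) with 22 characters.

Answer: X
XX
X0X
XXXX
X000X
XX00XX
X0X0X0X
XXXXXXXX
X0000000X
XX000000XX
X0X00000X0X
XXXX0000XXXX
X000X000X000X
XX00XX00XX00XX
X0X0X0X0X0X0X0X
XXXXXXXXXXXXXXXX
X000000000000000X
XX00000000000000XX
X0X0000000000000X0X
XXXX000000000000XXXX
X000X00000000000X000X
XX00XX0000000000XX00XX

Derivation:
r0=0: X
r1=1: XX
r2=10: X0X
r3=11: XXXX
r4=100: X000X
r5=101: XX00XX
r6=110: X0X0X0X
r7=111: XXXXXXXX
r8=1000: X0000000X
r9=1001: XX000000XX
r10=1010: X0X00000X0X
r11=1011: XXXX0000XXXX
r12=1100: X000X000X000X
r13=1101: XX00XX00XX00XX
r14=1110: X0X0X0X0X0X0X0X
r15=1111: XXXXXXXXXXXXXXXX
r16=10000: X000000000000000X
r17=10001: XX00000000000000XX
r18=10010: X0X0000000000000X0X
r19=10011: XXXX000000000000XXXX
r20=10100: X000X00000000000X000X
r21=10101: XX00XX0000000000XX00XX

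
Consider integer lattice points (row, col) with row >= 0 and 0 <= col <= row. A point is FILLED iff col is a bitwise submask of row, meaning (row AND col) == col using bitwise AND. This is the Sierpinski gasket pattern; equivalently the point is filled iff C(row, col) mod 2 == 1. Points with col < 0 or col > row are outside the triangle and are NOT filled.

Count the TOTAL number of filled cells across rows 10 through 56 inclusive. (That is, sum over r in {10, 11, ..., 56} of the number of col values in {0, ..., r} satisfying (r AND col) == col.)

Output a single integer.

r10=1010 pc2: +4 =4
r11=1011 pc3: +8 =12
r12=1100 pc2: +4 =16
r13=1101 pc3: +8 =24
r14=1110 pc3: +8 =32
r15=1111 pc4: +16 =48
r16=10000 pc1: +2 =50
r17=10001 pc2: +4 =54
r18=10010 pc2: +4 =58
r19=10011 pc3: +8 =66
r20=10100 pc2: +4 =70
r21=10101 pc3: +8 =78
r22=10110 pc3: +8 =86
r23=10111 pc4: +16 =102
r24=11000 pc2: +4 =106
r25=11001 pc3: +8 =114
r26=11010 pc3: +8 =122
r27=11011 pc4: +16 =138
r28=11100 pc3: +8 =146
r29=11101 pc4: +16 =162
r30=11110 pc4: +16 =178
r31=11111 pc5: +32 =210
r32=100000 pc1: +2 =212
r33=100001 pc2: +4 =216
r34=100010 pc2: +4 =220
r35=100011 pc3: +8 =228
r36=100100 pc2: +4 =232
r37=100101 pc3: +8 =240
r38=100110 pc3: +8 =248
r39=100111 pc4: +16 =264
r40=101000 pc2: +4 =268
r41=101001 pc3: +8 =276
r42=101010 pc3: +8 =284
r43=101011 pc4: +16 =300
r44=101100 pc3: +8 =308
r45=101101 pc4: +16 =324
r46=101110 pc4: +16 =340
r47=101111 pc5: +32 =372
r48=110000 pc2: +4 =376
r49=110001 pc3: +8 =384
r50=110010 pc3: +8 =392
r51=110011 pc4: +16 =408
r52=110100 pc3: +8 =416
r53=110101 pc4: +16 =432
r54=110110 pc4: +16 =448
r55=110111 pc5: +32 =480
r56=111000 pc3: +8 =488

Answer: 488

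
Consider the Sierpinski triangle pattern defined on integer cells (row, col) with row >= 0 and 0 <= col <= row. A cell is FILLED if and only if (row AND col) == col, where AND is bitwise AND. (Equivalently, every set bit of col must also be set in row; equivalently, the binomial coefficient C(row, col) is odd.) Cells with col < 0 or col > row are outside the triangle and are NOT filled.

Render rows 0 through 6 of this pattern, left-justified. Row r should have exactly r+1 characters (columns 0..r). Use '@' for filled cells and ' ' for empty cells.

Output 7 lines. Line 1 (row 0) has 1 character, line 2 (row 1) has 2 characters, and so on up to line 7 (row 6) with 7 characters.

Answer: @
@@
@ @
@@@@
@   @
@@  @@
@ @ @ @

Derivation:
r0=0: @
r1=1: @@
r2=10: @ @
r3=11: @@@@
r4=100: @   @
r5=101: @@  @@
r6=110: @ @ @ @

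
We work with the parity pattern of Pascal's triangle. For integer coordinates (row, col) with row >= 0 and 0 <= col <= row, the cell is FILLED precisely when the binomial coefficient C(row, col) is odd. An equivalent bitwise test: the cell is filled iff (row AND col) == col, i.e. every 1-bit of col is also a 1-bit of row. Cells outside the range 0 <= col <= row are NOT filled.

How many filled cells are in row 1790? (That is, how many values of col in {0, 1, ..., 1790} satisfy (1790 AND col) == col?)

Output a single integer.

1790 in binary = 11011111110
popcount(1790) = number of 1-bits in 11011111110 = 9
A col c satisfies (1790 AND c) == c iff every set bit of c is also set in 1790; each of the 9 set bits of 1790 can independently be on or off in c.
count = 2^9 = 512

Answer: 512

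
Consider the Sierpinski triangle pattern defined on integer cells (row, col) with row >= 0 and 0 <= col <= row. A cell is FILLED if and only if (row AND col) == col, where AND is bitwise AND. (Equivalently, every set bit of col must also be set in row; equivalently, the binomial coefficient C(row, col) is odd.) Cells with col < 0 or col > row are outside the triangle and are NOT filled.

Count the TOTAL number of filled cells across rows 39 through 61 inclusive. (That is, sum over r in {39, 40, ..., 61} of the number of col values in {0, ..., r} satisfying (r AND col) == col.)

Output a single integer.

Answer: 352

Derivation:
r39=100111 pc4: +16 =16
r40=101000 pc2: +4 =20
r41=101001 pc3: +8 =28
r42=101010 pc3: +8 =36
r43=101011 pc4: +16 =52
r44=101100 pc3: +8 =60
r45=101101 pc4: +16 =76
r46=101110 pc4: +16 =92
r47=101111 pc5: +32 =124
r48=110000 pc2: +4 =128
r49=110001 pc3: +8 =136
r50=110010 pc3: +8 =144
r51=110011 pc4: +16 =160
r52=110100 pc3: +8 =168
r53=110101 pc4: +16 =184
r54=110110 pc4: +16 =200
r55=110111 pc5: +32 =232
r56=111000 pc3: +8 =240
r57=111001 pc4: +16 =256
r58=111010 pc4: +16 =272
r59=111011 pc5: +32 =304
r60=111100 pc4: +16 =320
r61=111101 pc5: +32 =352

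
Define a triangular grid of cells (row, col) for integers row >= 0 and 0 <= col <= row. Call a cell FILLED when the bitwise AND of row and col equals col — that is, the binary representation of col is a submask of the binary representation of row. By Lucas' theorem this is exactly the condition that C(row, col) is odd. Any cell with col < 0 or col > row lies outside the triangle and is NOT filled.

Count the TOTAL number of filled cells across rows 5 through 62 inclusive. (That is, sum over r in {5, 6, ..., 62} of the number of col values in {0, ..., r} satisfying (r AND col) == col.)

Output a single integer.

r5=101 pc2: +4 =4
r6=110 pc2: +4 =8
r7=111 pc3: +8 =16
r8=1000 pc1: +2 =18
r9=1001 pc2: +4 =22
r10=1010 pc2: +4 =26
r11=1011 pc3: +8 =34
r12=1100 pc2: +4 =38
r13=1101 pc3: +8 =46
r14=1110 pc3: +8 =54
r15=1111 pc4: +16 =70
r16=10000 pc1: +2 =72
r17=10001 pc2: +4 =76
r18=10010 pc2: +4 =80
r19=10011 pc3: +8 =88
r20=10100 pc2: +4 =92
r21=10101 pc3: +8 =100
r22=10110 pc3: +8 =108
r23=10111 pc4: +16 =124
r24=11000 pc2: +4 =128
r25=11001 pc3: +8 =136
r26=11010 pc3: +8 =144
r27=11011 pc4: +16 =160
r28=11100 pc3: +8 =168
r29=11101 pc4: +16 =184
r30=11110 pc4: +16 =200
r31=11111 pc5: +32 =232
r32=100000 pc1: +2 =234
r33=100001 pc2: +4 =238
r34=100010 pc2: +4 =242
r35=100011 pc3: +8 =250
r36=100100 pc2: +4 =254
r37=100101 pc3: +8 =262
r38=100110 pc3: +8 =270
r39=100111 pc4: +16 =286
r40=101000 pc2: +4 =290
r41=101001 pc3: +8 =298
r42=101010 pc3: +8 =306
r43=101011 pc4: +16 =322
r44=101100 pc3: +8 =330
r45=101101 pc4: +16 =346
r46=101110 pc4: +16 =362
r47=101111 pc5: +32 =394
r48=110000 pc2: +4 =398
r49=110001 pc3: +8 =406
r50=110010 pc3: +8 =414
r51=110011 pc4: +16 =430
r52=110100 pc3: +8 =438
r53=110101 pc4: +16 =454
r54=110110 pc4: +16 =470
r55=110111 pc5: +32 =502
r56=111000 pc3: +8 =510
r57=111001 pc4: +16 =526
r58=111010 pc4: +16 =542
r59=111011 pc5: +32 =574
r60=111100 pc4: +16 =590
r61=111101 pc5: +32 =622
r62=111110 pc5: +32 =654

Answer: 654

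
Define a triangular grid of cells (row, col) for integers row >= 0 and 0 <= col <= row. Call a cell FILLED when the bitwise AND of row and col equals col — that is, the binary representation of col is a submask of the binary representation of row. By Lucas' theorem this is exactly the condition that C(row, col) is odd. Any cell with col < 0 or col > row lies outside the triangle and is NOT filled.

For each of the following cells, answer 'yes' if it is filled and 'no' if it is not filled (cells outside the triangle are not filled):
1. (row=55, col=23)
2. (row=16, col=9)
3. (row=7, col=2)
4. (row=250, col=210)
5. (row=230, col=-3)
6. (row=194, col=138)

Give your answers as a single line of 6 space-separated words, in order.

Answer: yes no yes yes no no

Derivation:
(55,23): row=0b110111, col=0b10111, row AND col = 0b10111 = 23; 23 == 23 -> filled
(16,9): row=0b10000, col=0b1001, row AND col = 0b0 = 0; 0 != 9 -> empty
(7,2): row=0b111, col=0b10, row AND col = 0b10 = 2; 2 == 2 -> filled
(250,210): row=0b11111010, col=0b11010010, row AND col = 0b11010010 = 210; 210 == 210 -> filled
(230,-3): col outside [0, 230] -> not filled
(194,138): row=0b11000010, col=0b10001010, row AND col = 0b10000010 = 130; 130 != 138 -> empty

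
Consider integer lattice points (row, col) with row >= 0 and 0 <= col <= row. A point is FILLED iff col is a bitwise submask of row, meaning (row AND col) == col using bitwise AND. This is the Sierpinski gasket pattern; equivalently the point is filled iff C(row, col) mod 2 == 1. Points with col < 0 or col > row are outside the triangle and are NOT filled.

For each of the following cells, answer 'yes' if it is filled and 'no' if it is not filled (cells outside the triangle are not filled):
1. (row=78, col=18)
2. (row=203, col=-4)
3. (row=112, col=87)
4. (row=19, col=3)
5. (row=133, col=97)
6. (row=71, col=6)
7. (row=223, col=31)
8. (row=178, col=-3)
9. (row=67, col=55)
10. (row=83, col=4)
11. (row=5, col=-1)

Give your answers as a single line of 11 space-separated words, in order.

Answer: no no no yes no yes yes no no no no

Derivation:
(78,18): row=0b1001110, col=0b10010, row AND col = 0b10 = 2; 2 != 18 -> empty
(203,-4): col outside [0, 203] -> not filled
(112,87): row=0b1110000, col=0b1010111, row AND col = 0b1010000 = 80; 80 != 87 -> empty
(19,3): row=0b10011, col=0b11, row AND col = 0b11 = 3; 3 == 3 -> filled
(133,97): row=0b10000101, col=0b1100001, row AND col = 0b1 = 1; 1 != 97 -> empty
(71,6): row=0b1000111, col=0b110, row AND col = 0b110 = 6; 6 == 6 -> filled
(223,31): row=0b11011111, col=0b11111, row AND col = 0b11111 = 31; 31 == 31 -> filled
(178,-3): col outside [0, 178] -> not filled
(67,55): row=0b1000011, col=0b110111, row AND col = 0b11 = 3; 3 != 55 -> empty
(83,4): row=0b1010011, col=0b100, row AND col = 0b0 = 0; 0 != 4 -> empty
(5,-1): col outside [0, 5] -> not filled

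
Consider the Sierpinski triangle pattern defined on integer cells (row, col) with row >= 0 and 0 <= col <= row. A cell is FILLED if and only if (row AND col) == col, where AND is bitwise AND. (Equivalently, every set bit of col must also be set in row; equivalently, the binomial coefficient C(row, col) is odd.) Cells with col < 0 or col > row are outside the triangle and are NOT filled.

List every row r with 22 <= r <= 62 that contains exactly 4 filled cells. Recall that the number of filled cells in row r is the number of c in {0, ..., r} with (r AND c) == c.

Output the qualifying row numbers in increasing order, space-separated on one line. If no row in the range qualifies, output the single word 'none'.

Answer: 24 33 34 36 40 48

Derivation:
Row r has 2^popcount(r) filled cells, so we need popcount(r) = log2(4) = 2.
Scan r = 22..62 and keep those with exactly 2 one-bits:
r=22=10110 popcount=3 -> skip
r=23=10111 popcount=4 -> skip
r=24=11000 popcount=2 -> KEEP
r=25=11001 popcount=3 -> skip
r=26=11010 popcount=3 -> skip
r=27=11011 popcount=4 -> skip
r=28=11100 popcount=3 -> skip
r=29=11101 popcount=4 -> skip
r=30=11110 popcount=4 -> skip
r=31=11111 popcount=5 -> skip
r=32=100000 popcount=1 -> skip
r=33=100001 popcount=2 -> KEEP
r=34=100010 popcount=2 -> KEEP
r=35=100011 popcount=3 -> skip
r=36=100100 popcount=2 -> KEEP
r=37=100101 popcount=3 -> skip
r=38=100110 popcount=3 -> skip
r=39=100111 popcount=4 -> skip
r=40=101000 popcount=2 -> KEEP
r=41=101001 popcount=3 -> skip
r=42=101010 popcount=3 -> skip
r=43=101011 popcount=4 -> skip
r=44=101100 popcount=3 -> skip
r=45=101101 popcount=4 -> skip
r=46=101110 popcount=4 -> skip
r=47=101111 popcount=5 -> skip
r=48=110000 popcount=2 -> KEEP
r=49=110001 popcount=3 -> skip
r=50=110010 popcount=3 -> skip
r=51=110011 popcount=4 -> skip
r=52=110100 popcount=3 -> skip
r=53=110101 popcount=4 -> skip
r=54=110110 popcount=4 -> skip
r=55=110111 popcount=5 -> skip
r=56=111000 popcount=3 -> skip
r=57=111001 popcount=4 -> skip
r=58=111010 popcount=4 -> skip
r=59=111011 popcount=5 -> skip
r=60=111100 popcount=4 -> skip
r=61=111101 popcount=5 -> skip
r=62=111110 popcount=5 -> skip
Kept rows: 24 33 34 36 40 48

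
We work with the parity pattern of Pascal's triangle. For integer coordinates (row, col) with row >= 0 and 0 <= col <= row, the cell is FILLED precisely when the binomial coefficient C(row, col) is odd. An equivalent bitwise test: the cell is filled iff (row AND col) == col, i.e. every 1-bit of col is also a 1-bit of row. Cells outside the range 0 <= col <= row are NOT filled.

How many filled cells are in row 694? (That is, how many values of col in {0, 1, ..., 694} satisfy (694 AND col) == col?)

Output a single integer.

Answer: 64

Derivation:
694 in binary = 1010110110
popcount(694) = number of 1-bits in 1010110110 = 6
A col c satisfies (694 AND c) == c iff every set bit of c is also set in 694; each of the 6 set bits of 694 can independently be on or off in c.
count = 2^6 = 64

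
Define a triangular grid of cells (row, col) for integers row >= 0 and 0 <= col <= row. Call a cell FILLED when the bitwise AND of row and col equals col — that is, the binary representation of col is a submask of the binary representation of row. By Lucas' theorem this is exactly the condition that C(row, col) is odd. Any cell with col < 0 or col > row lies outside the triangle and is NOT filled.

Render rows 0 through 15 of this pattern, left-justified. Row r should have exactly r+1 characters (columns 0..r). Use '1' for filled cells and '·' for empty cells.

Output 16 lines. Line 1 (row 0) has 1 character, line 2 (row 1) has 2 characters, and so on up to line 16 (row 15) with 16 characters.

r0=0: 1
r1=1: 11
r2=10: 1·1
r3=11: 1111
r4=100: 1···1
r5=101: 11··11
r6=110: 1·1·1·1
r7=111: 11111111
r8=1000: 1·······1
r9=1001: 11······11
r10=1010: 1·1·····1·1
r11=1011: 1111····1111
r12=1100: 1···1···1···1
r13=1101: 11··11··11··11
r14=1110: 1·1·1·1·1·1·1·1
r15=1111: 1111111111111111

Answer: 1
11
1·1
1111
1···1
11··11
1·1·1·1
11111111
1·······1
11······11
1·1·····1·1
1111····1111
1···1···1···1
11··11··11··11
1·1·1·1·1·1·1·1
1111111111111111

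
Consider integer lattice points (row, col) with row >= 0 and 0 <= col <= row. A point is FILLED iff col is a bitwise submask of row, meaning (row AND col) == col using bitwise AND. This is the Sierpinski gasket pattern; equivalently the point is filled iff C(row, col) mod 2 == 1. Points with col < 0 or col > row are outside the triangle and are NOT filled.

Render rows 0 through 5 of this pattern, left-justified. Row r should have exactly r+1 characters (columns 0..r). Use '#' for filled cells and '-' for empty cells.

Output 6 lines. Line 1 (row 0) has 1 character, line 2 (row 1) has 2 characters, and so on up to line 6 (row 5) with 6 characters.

Answer: #
##
#-#
####
#---#
##--##

Derivation:
r0=0: #
r1=1: ##
r2=10: #-#
r3=11: ####
r4=100: #---#
r5=101: ##--##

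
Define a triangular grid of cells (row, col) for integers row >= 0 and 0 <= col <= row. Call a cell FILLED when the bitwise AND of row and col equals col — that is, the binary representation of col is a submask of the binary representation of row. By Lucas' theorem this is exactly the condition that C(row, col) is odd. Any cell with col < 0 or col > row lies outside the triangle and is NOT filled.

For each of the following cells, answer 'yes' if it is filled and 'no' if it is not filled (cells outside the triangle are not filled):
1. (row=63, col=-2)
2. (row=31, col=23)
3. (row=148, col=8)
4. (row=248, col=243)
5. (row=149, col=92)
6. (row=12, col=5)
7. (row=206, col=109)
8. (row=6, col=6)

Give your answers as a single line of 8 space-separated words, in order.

(63,-2): col outside [0, 63] -> not filled
(31,23): row=0b11111, col=0b10111, row AND col = 0b10111 = 23; 23 == 23 -> filled
(148,8): row=0b10010100, col=0b1000, row AND col = 0b0 = 0; 0 != 8 -> empty
(248,243): row=0b11111000, col=0b11110011, row AND col = 0b11110000 = 240; 240 != 243 -> empty
(149,92): row=0b10010101, col=0b1011100, row AND col = 0b10100 = 20; 20 != 92 -> empty
(12,5): row=0b1100, col=0b101, row AND col = 0b100 = 4; 4 != 5 -> empty
(206,109): row=0b11001110, col=0b1101101, row AND col = 0b1001100 = 76; 76 != 109 -> empty
(6,6): row=0b110, col=0b110, row AND col = 0b110 = 6; 6 == 6 -> filled

Answer: no yes no no no no no yes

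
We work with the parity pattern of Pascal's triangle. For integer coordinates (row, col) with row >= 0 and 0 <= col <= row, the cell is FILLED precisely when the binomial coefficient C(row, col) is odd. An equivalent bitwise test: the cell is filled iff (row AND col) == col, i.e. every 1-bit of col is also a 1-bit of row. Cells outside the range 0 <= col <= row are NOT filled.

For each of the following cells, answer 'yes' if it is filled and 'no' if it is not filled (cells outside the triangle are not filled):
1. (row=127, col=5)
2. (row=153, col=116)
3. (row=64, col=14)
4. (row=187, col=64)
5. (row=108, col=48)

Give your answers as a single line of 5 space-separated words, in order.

Answer: yes no no no no

Derivation:
(127,5): row=0b1111111, col=0b101, row AND col = 0b101 = 5; 5 == 5 -> filled
(153,116): row=0b10011001, col=0b1110100, row AND col = 0b10000 = 16; 16 != 116 -> empty
(64,14): row=0b1000000, col=0b1110, row AND col = 0b0 = 0; 0 != 14 -> empty
(187,64): row=0b10111011, col=0b1000000, row AND col = 0b0 = 0; 0 != 64 -> empty
(108,48): row=0b1101100, col=0b110000, row AND col = 0b100000 = 32; 32 != 48 -> empty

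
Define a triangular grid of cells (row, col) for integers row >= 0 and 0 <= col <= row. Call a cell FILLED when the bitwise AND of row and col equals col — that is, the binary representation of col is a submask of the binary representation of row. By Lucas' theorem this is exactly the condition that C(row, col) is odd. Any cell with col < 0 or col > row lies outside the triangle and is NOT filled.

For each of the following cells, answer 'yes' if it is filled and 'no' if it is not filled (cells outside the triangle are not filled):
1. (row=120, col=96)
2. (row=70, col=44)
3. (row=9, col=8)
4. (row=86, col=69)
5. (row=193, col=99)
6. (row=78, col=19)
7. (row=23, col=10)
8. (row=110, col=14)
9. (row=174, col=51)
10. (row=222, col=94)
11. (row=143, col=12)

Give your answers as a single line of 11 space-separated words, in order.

(120,96): row=0b1111000, col=0b1100000, row AND col = 0b1100000 = 96; 96 == 96 -> filled
(70,44): row=0b1000110, col=0b101100, row AND col = 0b100 = 4; 4 != 44 -> empty
(9,8): row=0b1001, col=0b1000, row AND col = 0b1000 = 8; 8 == 8 -> filled
(86,69): row=0b1010110, col=0b1000101, row AND col = 0b1000100 = 68; 68 != 69 -> empty
(193,99): row=0b11000001, col=0b1100011, row AND col = 0b1000001 = 65; 65 != 99 -> empty
(78,19): row=0b1001110, col=0b10011, row AND col = 0b10 = 2; 2 != 19 -> empty
(23,10): row=0b10111, col=0b1010, row AND col = 0b10 = 2; 2 != 10 -> empty
(110,14): row=0b1101110, col=0b1110, row AND col = 0b1110 = 14; 14 == 14 -> filled
(174,51): row=0b10101110, col=0b110011, row AND col = 0b100010 = 34; 34 != 51 -> empty
(222,94): row=0b11011110, col=0b1011110, row AND col = 0b1011110 = 94; 94 == 94 -> filled
(143,12): row=0b10001111, col=0b1100, row AND col = 0b1100 = 12; 12 == 12 -> filled

Answer: yes no yes no no no no yes no yes yes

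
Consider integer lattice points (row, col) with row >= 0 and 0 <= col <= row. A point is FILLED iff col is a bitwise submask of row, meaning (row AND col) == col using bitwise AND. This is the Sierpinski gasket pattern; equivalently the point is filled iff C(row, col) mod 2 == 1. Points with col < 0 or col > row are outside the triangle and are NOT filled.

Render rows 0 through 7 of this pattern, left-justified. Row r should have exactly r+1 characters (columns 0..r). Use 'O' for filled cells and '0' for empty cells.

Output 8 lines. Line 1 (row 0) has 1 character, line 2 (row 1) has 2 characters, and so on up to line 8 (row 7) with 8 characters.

r0=0: O
r1=1: OO
r2=10: O0O
r3=11: OOOO
r4=100: O000O
r5=101: OO00OO
r6=110: O0O0O0O
r7=111: OOOOOOOO

Answer: O
OO
O0O
OOOO
O000O
OO00OO
O0O0O0O
OOOOOOOO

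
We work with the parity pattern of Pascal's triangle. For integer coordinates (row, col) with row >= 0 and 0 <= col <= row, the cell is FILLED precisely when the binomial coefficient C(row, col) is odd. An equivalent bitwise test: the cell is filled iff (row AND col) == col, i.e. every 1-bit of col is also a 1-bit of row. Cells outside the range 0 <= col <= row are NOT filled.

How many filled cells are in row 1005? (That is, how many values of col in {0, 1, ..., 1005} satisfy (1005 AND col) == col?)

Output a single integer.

Answer: 256

Derivation:
1005 in binary = 1111101101
popcount(1005) = number of 1-bits in 1111101101 = 8
A col c satisfies (1005 AND c) == c iff every set bit of c is also set in 1005; each of the 8 set bits of 1005 can independently be on or off in c.
count = 2^8 = 256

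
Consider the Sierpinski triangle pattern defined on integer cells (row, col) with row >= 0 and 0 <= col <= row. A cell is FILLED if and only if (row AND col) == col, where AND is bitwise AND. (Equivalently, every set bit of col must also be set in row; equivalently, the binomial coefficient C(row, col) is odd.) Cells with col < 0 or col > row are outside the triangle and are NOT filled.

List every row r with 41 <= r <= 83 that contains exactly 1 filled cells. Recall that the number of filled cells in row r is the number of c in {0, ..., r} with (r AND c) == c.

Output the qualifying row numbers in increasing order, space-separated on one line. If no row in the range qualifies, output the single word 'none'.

Answer: none

Derivation:
Row r has 2^popcount(r) filled cells, so we need popcount(r) = log2(1) = 0.
Scan r = 41..83 and keep those with exactly 0 one-bits:
r=41=101001 popcount=3 -> skip
r=42=101010 popcount=3 -> skip
r=43=101011 popcount=4 -> skip
r=44=101100 popcount=3 -> skip
r=45=101101 popcount=4 -> skip
r=46=101110 popcount=4 -> skip
r=47=101111 popcount=5 -> skip
r=48=110000 popcount=2 -> skip
r=49=110001 popcount=3 -> skip
r=50=110010 popcount=3 -> skip
r=51=110011 popcount=4 -> skip
r=52=110100 popcount=3 -> skip
r=53=110101 popcount=4 -> skip
r=54=110110 popcount=4 -> skip
r=55=110111 popcount=5 -> skip
r=56=111000 popcount=3 -> skip
r=57=111001 popcount=4 -> skip
r=58=111010 popcount=4 -> skip
r=59=111011 popcount=5 -> skip
r=60=111100 popcount=4 -> skip
r=61=111101 popcount=5 -> skip
r=62=111110 popcount=5 -> skip
r=63=111111 popcount=6 -> skip
r=64=1000000 popcount=1 -> skip
r=65=1000001 popcount=2 -> skip
r=66=1000010 popcount=2 -> skip
r=67=1000011 popcount=3 -> skip
r=68=1000100 popcount=2 -> skip
r=69=1000101 popcount=3 -> skip
r=70=1000110 popcount=3 -> skip
r=71=1000111 popcount=4 -> skip
r=72=1001000 popcount=2 -> skip
r=73=1001001 popcount=3 -> skip
r=74=1001010 popcount=3 -> skip
r=75=1001011 popcount=4 -> skip
r=76=1001100 popcount=3 -> skip
r=77=1001101 popcount=4 -> skip
r=78=1001110 popcount=4 -> skip
r=79=1001111 popcount=5 -> skip
r=80=1010000 popcount=2 -> skip
r=81=1010001 popcount=3 -> skip
r=82=1010010 popcount=3 -> skip
r=83=1010011 popcount=4 -> skip
Kept rows: none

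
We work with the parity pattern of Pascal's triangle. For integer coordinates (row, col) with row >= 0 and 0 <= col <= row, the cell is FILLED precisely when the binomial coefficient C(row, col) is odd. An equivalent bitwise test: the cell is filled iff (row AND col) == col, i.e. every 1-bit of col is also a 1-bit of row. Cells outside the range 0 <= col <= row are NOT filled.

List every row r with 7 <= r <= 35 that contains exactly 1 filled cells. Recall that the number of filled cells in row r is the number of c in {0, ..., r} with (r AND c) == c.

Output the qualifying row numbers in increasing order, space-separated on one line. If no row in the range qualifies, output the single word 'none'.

Row r has 2^popcount(r) filled cells, so we need popcount(r) = log2(1) = 0.
Scan r = 7..35 and keep those with exactly 0 one-bits:
r=7=111 popcount=3 -> skip
r=8=1000 popcount=1 -> skip
r=9=1001 popcount=2 -> skip
r=10=1010 popcount=2 -> skip
r=11=1011 popcount=3 -> skip
r=12=1100 popcount=2 -> skip
r=13=1101 popcount=3 -> skip
r=14=1110 popcount=3 -> skip
r=15=1111 popcount=4 -> skip
r=16=10000 popcount=1 -> skip
r=17=10001 popcount=2 -> skip
r=18=10010 popcount=2 -> skip
r=19=10011 popcount=3 -> skip
r=20=10100 popcount=2 -> skip
r=21=10101 popcount=3 -> skip
r=22=10110 popcount=3 -> skip
r=23=10111 popcount=4 -> skip
r=24=11000 popcount=2 -> skip
r=25=11001 popcount=3 -> skip
r=26=11010 popcount=3 -> skip
r=27=11011 popcount=4 -> skip
r=28=11100 popcount=3 -> skip
r=29=11101 popcount=4 -> skip
r=30=11110 popcount=4 -> skip
r=31=11111 popcount=5 -> skip
r=32=100000 popcount=1 -> skip
r=33=100001 popcount=2 -> skip
r=34=100010 popcount=2 -> skip
r=35=100011 popcount=3 -> skip
Kept rows: none

Answer: none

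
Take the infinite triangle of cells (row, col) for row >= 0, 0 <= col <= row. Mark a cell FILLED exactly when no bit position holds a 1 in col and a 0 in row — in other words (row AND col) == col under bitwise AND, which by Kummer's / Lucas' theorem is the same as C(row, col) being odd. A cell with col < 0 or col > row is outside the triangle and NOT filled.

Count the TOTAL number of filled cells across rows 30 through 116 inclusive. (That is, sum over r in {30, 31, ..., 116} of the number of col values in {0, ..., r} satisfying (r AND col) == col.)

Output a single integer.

r30=11110 pc4: +16 =16
r31=11111 pc5: +32 =48
r32=100000 pc1: +2 =50
r33=100001 pc2: +4 =54
r34=100010 pc2: +4 =58
r35=100011 pc3: +8 =66
r36=100100 pc2: +4 =70
r37=100101 pc3: +8 =78
r38=100110 pc3: +8 =86
r39=100111 pc4: +16 =102
r40=101000 pc2: +4 =106
r41=101001 pc3: +8 =114
r42=101010 pc3: +8 =122
r43=101011 pc4: +16 =138
r44=101100 pc3: +8 =146
r45=101101 pc4: +16 =162
r46=101110 pc4: +16 =178
r47=101111 pc5: +32 =210
r48=110000 pc2: +4 =214
r49=110001 pc3: +8 =222
r50=110010 pc3: +8 =230
r51=110011 pc4: +16 =246
r52=110100 pc3: +8 =254
r53=110101 pc4: +16 =270
r54=110110 pc4: +16 =286
r55=110111 pc5: +32 =318
r56=111000 pc3: +8 =326
r57=111001 pc4: +16 =342
r58=111010 pc4: +16 =358
r59=111011 pc5: +32 =390
r60=111100 pc4: +16 =406
r61=111101 pc5: +32 =438
r62=111110 pc5: +32 =470
r63=111111 pc6: +64 =534
r64=1000000 pc1: +2 =536
r65=1000001 pc2: +4 =540
r66=1000010 pc2: +4 =544
r67=1000011 pc3: +8 =552
r68=1000100 pc2: +4 =556
r69=1000101 pc3: +8 =564
r70=1000110 pc3: +8 =572
r71=1000111 pc4: +16 =588
r72=1001000 pc2: +4 =592
r73=1001001 pc3: +8 =600
r74=1001010 pc3: +8 =608
r75=1001011 pc4: +16 =624
r76=1001100 pc3: +8 =632
r77=1001101 pc4: +16 =648
r78=1001110 pc4: +16 =664
r79=1001111 pc5: +32 =696
r80=1010000 pc2: +4 =700
r81=1010001 pc3: +8 =708
r82=1010010 pc3: +8 =716
r83=1010011 pc4: +16 =732
r84=1010100 pc3: +8 =740
r85=1010101 pc4: +16 =756
r86=1010110 pc4: +16 =772
r87=1010111 pc5: +32 =804
r88=1011000 pc3: +8 =812
r89=1011001 pc4: +16 =828
r90=1011010 pc4: +16 =844
r91=1011011 pc5: +32 =876
r92=1011100 pc4: +16 =892
r93=1011101 pc5: +32 =924
r94=1011110 pc5: +32 =956
r95=1011111 pc6: +64 =1020
r96=1100000 pc2: +4 =1024
r97=1100001 pc3: +8 =1032
r98=1100010 pc3: +8 =1040
r99=1100011 pc4: +16 =1056
r100=1100100 pc3: +8 =1064
r101=1100101 pc4: +16 =1080
r102=1100110 pc4: +16 =1096
r103=1100111 pc5: +32 =1128
r104=1101000 pc3: +8 =1136
r105=1101001 pc4: +16 =1152
r106=1101010 pc4: +16 =1168
r107=1101011 pc5: +32 =1200
r108=1101100 pc4: +16 =1216
r109=1101101 pc5: +32 =1248
r110=1101110 pc5: +32 =1280
r111=1101111 pc6: +64 =1344
r112=1110000 pc3: +8 =1352
r113=1110001 pc4: +16 =1368
r114=1110010 pc4: +16 =1384
r115=1110011 pc5: +32 =1416
r116=1110100 pc4: +16 =1432

Answer: 1432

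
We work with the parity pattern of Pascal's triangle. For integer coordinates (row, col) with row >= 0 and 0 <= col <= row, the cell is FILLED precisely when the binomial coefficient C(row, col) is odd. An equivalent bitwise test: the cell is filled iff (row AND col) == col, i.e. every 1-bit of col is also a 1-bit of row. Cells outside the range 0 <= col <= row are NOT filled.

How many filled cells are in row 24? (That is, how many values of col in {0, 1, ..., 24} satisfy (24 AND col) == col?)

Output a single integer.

Answer: 4

Derivation:
24 in binary = 11000
popcount(24) = number of 1-bits in 11000 = 2
A col c satisfies (24 AND c) == c iff every set bit of c is also set in 24; each of the 2 set bits of 24 can independently be on or off in c.
count = 2^2 = 4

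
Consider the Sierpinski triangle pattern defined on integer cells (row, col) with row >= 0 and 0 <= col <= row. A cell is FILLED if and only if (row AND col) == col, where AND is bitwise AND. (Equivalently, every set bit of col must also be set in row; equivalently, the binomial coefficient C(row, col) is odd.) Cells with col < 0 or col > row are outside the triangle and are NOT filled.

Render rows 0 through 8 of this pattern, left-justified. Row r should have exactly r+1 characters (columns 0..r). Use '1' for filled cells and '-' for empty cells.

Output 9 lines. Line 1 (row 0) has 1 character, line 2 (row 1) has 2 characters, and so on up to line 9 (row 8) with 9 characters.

Answer: 1
11
1-1
1111
1---1
11--11
1-1-1-1
11111111
1-------1

Derivation:
r0=0: 1
r1=1: 11
r2=10: 1-1
r3=11: 1111
r4=100: 1---1
r5=101: 11--11
r6=110: 1-1-1-1
r7=111: 11111111
r8=1000: 1-------1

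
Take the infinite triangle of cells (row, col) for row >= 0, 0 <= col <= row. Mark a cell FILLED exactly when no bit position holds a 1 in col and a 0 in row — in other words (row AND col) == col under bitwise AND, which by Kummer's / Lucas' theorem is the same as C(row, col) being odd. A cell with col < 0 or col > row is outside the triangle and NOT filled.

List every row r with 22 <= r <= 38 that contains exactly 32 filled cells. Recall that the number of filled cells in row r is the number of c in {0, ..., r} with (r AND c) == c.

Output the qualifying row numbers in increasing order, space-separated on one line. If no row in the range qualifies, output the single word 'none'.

Row r has 2^popcount(r) filled cells, so we need popcount(r) = log2(32) = 5.
Scan r = 22..38 and keep those with exactly 5 one-bits:
r=22=10110 popcount=3 -> skip
r=23=10111 popcount=4 -> skip
r=24=11000 popcount=2 -> skip
r=25=11001 popcount=3 -> skip
r=26=11010 popcount=3 -> skip
r=27=11011 popcount=4 -> skip
r=28=11100 popcount=3 -> skip
r=29=11101 popcount=4 -> skip
r=30=11110 popcount=4 -> skip
r=31=11111 popcount=5 -> KEEP
r=32=100000 popcount=1 -> skip
r=33=100001 popcount=2 -> skip
r=34=100010 popcount=2 -> skip
r=35=100011 popcount=3 -> skip
r=36=100100 popcount=2 -> skip
r=37=100101 popcount=3 -> skip
r=38=100110 popcount=3 -> skip
Kept rows: 31

Answer: 31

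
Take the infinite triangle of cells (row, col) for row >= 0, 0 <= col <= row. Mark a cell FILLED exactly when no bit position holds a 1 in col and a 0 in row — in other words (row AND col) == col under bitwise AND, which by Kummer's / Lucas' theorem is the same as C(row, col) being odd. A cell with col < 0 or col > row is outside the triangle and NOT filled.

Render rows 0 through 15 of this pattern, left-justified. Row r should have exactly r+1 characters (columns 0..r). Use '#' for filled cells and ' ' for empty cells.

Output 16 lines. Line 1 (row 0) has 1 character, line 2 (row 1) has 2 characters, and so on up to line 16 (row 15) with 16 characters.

Answer: #
##
# #
####
#   #
##  ##
# # # #
########
#       #
##      ##
# #     # #
####    ####
#   #   #   #
##  ##  ##  ##
# # # # # # # #
################

Derivation:
r0=0: #
r1=1: ##
r2=10: # #
r3=11: ####
r4=100: #   #
r5=101: ##  ##
r6=110: # # # #
r7=111: ########
r8=1000: #       #
r9=1001: ##      ##
r10=1010: # #     # #
r11=1011: ####    ####
r12=1100: #   #   #   #
r13=1101: ##  ##  ##  ##
r14=1110: # # # # # # # #
r15=1111: ################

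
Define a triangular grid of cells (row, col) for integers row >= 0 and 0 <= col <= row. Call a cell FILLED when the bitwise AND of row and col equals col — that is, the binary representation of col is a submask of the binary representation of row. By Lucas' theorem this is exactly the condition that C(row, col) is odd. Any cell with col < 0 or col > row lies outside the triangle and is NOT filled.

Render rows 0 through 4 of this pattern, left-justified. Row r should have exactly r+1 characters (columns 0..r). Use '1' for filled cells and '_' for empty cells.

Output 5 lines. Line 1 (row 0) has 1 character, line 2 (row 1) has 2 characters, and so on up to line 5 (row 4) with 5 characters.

Answer: 1
11
1_1
1111
1___1

Derivation:
r0=0: 1
r1=1: 11
r2=10: 1_1
r3=11: 1111
r4=100: 1___1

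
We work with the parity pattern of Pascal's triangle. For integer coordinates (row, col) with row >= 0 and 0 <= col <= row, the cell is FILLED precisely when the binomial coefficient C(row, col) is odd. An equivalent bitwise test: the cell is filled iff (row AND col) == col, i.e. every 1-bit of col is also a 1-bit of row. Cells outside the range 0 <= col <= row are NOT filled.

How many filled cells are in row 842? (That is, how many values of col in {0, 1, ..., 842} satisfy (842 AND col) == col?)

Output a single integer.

Answer: 32

Derivation:
842 in binary = 1101001010
popcount(842) = number of 1-bits in 1101001010 = 5
A col c satisfies (842 AND c) == c iff every set bit of c is also set in 842; each of the 5 set bits of 842 can independently be on or off in c.
count = 2^5 = 32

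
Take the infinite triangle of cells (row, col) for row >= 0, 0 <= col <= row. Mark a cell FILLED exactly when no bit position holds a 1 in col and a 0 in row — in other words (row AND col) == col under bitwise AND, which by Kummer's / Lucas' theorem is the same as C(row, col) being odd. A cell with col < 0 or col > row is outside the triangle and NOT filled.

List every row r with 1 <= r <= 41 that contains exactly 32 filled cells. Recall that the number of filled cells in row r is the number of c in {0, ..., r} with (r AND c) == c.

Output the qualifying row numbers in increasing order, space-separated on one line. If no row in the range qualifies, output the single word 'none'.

Answer: 31

Derivation:
Row r has 2^popcount(r) filled cells, so we need popcount(r) = log2(32) = 5.
Scan r = 1..41 and keep those with exactly 5 one-bits:
r=1=1 popcount=1 -> skip
r=2=10 popcount=1 -> skip
r=3=11 popcount=2 -> skip
r=4=100 popcount=1 -> skip
r=5=101 popcount=2 -> skip
r=6=110 popcount=2 -> skip
r=7=111 popcount=3 -> skip
r=8=1000 popcount=1 -> skip
r=9=1001 popcount=2 -> skip
r=10=1010 popcount=2 -> skip
r=11=1011 popcount=3 -> skip
r=12=1100 popcount=2 -> skip
r=13=1101 popcount=3 -> skip
r=14=1110 popcount=3 -> skip
r=15=1111 popcount=4 -> skip
r=16=10000 popcount=1 -> skip
r=17=10001 popcount=2 -> skip
r=18=10010 popcount=2 -> skip
r=19=10011 popcount=3 -> skip
r=20=10100 popcount=2 -> skip
r=21=10101 popcount=3 -> skip
r=22=10110 popcount=3 -> skip
r=23=10111 popcount=4 -> skip
r=24=11000 popcount=2 -> skip
r=25=11001 popcount=3 -> skip
r=26=11010 popcount=3 -> skip
r=27=11011 popcount=4 -> skip
r=28=11100 popcount=3 -> skip
r=29=11101 popcount=4 -> skip
r=30=11110 popcount=4 -> skip
r=31=11111 popcount=5 -> KEEP
r=32=100000 popcount=1 -> skip
r=33=100001 popcount=2 -> skip
r=34=100010 popcount=2 -> skip
r=35=100011 popcount=3 -> skip
r=36=100100 popcount=2 -> skip
r=37=100101 popcount=3 -> skip
r=38=100110 popcount=3 -> skip
r=39=100111 popcount=4 -> skip
r=40=101000 popcount=2 -> skip
r=41=101001 popcount=3 -> skip
Kept rows: 31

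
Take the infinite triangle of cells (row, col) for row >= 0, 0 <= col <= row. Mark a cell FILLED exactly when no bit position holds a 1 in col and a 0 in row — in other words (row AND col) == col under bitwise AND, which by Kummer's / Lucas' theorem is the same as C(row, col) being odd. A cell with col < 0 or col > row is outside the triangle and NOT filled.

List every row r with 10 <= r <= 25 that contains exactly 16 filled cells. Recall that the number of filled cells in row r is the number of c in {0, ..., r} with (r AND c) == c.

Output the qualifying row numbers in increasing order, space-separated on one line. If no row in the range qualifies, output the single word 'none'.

Row r has 2^popcount(r) filled cells, so we need popcount(r) = log2(16) = 4.
Scan r = 10..25 and keep those with exactly 4 one-bits:
r=10=1010 popcount=2 -> skip
r=11=1011 popcount=3 -> skip
r=12=1100 popcount=2 -> skip
r=13=1101 popcount=3 -> skip
r=14=1110 popcount=3 -> skip
r=15=1111 popcount=4 -> KEEP
r=16=10000 popcount=1 -> skip
r=17=10001 popcount=2 -> skip
r=18=10010 popcount=2 -> skip
r=19=10011 popcount=3 -> skip
r=20=10100 popcount=2 -> skip
r=21=10101 popcount=3 -> skip
r=22=10110 popcount=3 -> skip
r=23=10111 popcount=4 -> KEEP
r=24=11000 popcount=2 -> skip
r=25=11001 popcount=3 -> skip
Kept rows: 15 23

Answer: 15 23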